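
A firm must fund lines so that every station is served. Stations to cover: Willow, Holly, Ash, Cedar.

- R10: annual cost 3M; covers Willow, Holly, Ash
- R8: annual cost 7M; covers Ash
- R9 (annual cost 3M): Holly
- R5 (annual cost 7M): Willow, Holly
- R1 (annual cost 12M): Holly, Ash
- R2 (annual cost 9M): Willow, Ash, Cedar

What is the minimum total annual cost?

This is a weighted set-cover instance.
Choose R10 and R2: together they cover Willow, Holly, Ash, Cedar — every station.
Total annual cost: 3 + 9 = 12.
No cover costs less than 12.

12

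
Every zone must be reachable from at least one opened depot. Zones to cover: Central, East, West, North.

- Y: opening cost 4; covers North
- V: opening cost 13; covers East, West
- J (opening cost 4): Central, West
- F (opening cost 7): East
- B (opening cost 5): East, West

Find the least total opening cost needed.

13

Choose Y, J, and B: together they cover Central, East, West, North — every zone.
Total opening cost: 4 + 4 + 5 = 13.
No cover costs less than 13.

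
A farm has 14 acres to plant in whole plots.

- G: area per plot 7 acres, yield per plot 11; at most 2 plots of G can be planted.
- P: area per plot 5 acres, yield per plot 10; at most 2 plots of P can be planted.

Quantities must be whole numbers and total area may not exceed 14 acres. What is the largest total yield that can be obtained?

22

This is a bounded integer knapsack.
2×G: area 14 ≤ 14, yield 2·11 = 22.
1×G and 1×P: area 12 ≤ 14, yield 1·11 + 1·10 = 21.
Best is 22.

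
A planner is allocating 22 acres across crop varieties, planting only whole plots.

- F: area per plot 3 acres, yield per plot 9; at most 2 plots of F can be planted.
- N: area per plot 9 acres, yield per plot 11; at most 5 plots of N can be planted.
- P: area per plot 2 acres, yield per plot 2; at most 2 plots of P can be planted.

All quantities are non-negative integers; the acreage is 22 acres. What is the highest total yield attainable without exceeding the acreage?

33

1×F and 2×N: area 21 ≤ 22, yield 1·9 + 2·11 = 31.
2×F, 1×N, and 2×P: area 19 ≤ 22, yield 2·9 + 1·11 + 2·2 = 33.
Best is 33.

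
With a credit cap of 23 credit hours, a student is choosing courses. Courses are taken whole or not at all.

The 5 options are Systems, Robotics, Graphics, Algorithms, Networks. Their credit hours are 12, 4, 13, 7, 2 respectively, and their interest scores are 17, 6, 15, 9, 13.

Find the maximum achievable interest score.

39

Allowing fractional choices, the relaxed optimum would be about 42.4, but courses are indivisible.
Systems + Robotics + Networks: credit hours 12 + 4 + 2 = 18 ≤ 23, interest score 17 + 6 + 13 = 36.
Graphics + Algorithms + Networks: credit hours 13 + 7 + 2 = 22 ≤ 23, interest score 15 + 9 + 13 = 37.
Systems + Algorithms + Networks: credit hours 12 + 7 + 2 = 21 ≤ 23, interest score 17 + 9 + 13 = 39.
Best is Systems, Algorithms, and Networks with total interest score 39.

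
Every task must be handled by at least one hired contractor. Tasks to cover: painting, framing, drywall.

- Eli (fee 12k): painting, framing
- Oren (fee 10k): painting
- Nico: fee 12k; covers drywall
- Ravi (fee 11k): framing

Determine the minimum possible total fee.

24

This is an integer covering problem.
Choose Eli and Nico: together they cover painting, framing, drywall — every task.
Total fee: 12 + 12 = 24.
No cover costs less than 24.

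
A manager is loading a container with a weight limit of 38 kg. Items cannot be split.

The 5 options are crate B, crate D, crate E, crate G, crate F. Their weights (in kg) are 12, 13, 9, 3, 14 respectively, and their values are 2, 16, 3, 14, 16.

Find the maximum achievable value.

This is an integer program with binary decision variables.
Take crate D, crate G, and crate F: weight 13 + 3 + 14 = 30 ≤ 38, value 16 + 14 + 16 = 46.
No other feasible combination does better.

46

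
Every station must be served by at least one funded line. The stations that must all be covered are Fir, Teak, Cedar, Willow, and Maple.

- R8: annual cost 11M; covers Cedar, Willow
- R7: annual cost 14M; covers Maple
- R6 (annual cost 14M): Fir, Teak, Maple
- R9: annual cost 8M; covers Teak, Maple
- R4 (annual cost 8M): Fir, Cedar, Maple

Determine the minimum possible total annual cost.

25

This is a weighted set-cover instance.
The greedy cost-per-new-station heuristic would pick R4, R9, and R8 for 27, but a cheaper cover exists.
Choose R8 and R6: together they cover Fir, Teak, Cedar, Willow, Maple — every station.
Total annual cost: 11 + 14 = 25.
No cover costs less than 25.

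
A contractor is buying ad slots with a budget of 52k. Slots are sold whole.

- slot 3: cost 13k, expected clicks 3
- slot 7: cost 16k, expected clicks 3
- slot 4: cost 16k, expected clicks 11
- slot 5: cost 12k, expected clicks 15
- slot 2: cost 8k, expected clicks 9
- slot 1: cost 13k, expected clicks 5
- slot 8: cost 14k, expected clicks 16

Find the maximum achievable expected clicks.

slot 5 + slot 2 + slot 1 + slot 8: cost 12 + 8 + 13 + 14 = 47 ≤ 52, expected clicks 15 + 9 + 5 + 16 = 45.
slot 4 + slot 5 + slot 2 + slot 8: cost 16 + 12 + 8 + 14 = 50 ≤ 52, expected clicks 11 + 15 + 9 + 16 = 51.
slot 3 + slot 5 + slot 2 + slot 8: cost 13 + 12 + 8 + 14 = 47 ≤ 52, expected clicks 3 + 15 + 9 + 16 = 43.
Best is slot 4, slot 5, slot 2, and slot 8 with total expected clicks 51.

51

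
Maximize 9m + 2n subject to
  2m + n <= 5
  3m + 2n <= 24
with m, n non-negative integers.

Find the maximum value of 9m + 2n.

(m,n)=(2,1): 2·2+1·1=5≤5, 3·2+2·1=8≤24, objective 20.
(m,n)=(2,0): 2·2+1·0=4≤5, 3·2+2·0=6≤24, objective 18.
Maximum is 20 at (m,n)=(2,1).

20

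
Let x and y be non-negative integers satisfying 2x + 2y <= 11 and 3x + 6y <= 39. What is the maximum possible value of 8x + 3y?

Relaxing integrality, the LP optimum is 44.00 at (x,y) = (5.5, 0), which is not an integer point.
(x,y)=(5,0): 2·5+2·0=10≤11, 3·5+6·0=15≤39, objective 40.
(x,y)=(4,1): 2·4+2·1=10≤11, 3·4+6·1=18≤39, objective 35.
No feasible integer point exceeds 40.

40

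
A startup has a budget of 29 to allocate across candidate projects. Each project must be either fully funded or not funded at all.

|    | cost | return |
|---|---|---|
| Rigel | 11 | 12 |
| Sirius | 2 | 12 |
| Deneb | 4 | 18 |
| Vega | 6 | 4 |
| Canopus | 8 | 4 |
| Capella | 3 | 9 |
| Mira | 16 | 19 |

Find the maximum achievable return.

Take Sirius, Deneb, Capella, and Mira: cost 2 + 4 + 3 + 16 = 25 ≤ 29, return 12 + 18 + 9 + 19 = 58.
No other feasible combination does better.

58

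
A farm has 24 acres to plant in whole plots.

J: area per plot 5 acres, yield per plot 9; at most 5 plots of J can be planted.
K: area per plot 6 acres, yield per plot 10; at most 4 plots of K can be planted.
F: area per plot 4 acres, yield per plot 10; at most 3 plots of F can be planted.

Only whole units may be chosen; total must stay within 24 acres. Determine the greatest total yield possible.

50

Take 2×K and 3×F: area 24 ≤ 24, yield 2·10 + 3·10 = 50.
F has the best ratio (10/4) and is taken to its limit of 3; remaining capacity is filled optimally with the others.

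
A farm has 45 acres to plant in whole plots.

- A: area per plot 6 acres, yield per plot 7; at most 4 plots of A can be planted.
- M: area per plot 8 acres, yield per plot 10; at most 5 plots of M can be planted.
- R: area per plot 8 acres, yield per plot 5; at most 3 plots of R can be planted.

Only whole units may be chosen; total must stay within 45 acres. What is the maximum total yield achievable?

Take 2×A and 4×M: area 44 ≤ 45, yield 2·7 + 4·10 = 54.
No other integer combination yields more.

54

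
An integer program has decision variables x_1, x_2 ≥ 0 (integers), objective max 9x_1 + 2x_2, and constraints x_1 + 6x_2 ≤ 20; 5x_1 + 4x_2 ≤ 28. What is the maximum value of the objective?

45

(x_1,x_2)=(5,0): 1·5+6·0=5≤20, 5·5+4·0=25≤28, objective 45.
(x_1,x_2)=(4,1): 1·4+6·1=10≤20, 5·4+4·1=24≤28, objective 38.
(x_1,x_2)=(4,0): 1·4+6·0=4≤20, 5·4+4·0=20≤28, objective 36.
The best lattice point is (5,0), giving 45.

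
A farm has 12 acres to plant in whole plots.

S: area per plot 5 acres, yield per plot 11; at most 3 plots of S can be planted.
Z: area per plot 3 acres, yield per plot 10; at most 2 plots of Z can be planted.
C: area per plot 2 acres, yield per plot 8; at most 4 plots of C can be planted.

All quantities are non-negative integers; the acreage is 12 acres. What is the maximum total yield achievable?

44

C has the best ratio (8/2); taking only C gives at most 4×8 = 32 (stopped by the supply cap of 4).
Mixing does better — 2×Z and 3×C: area 12 ≤ 12, yield 2·10 + 3·8 = 44.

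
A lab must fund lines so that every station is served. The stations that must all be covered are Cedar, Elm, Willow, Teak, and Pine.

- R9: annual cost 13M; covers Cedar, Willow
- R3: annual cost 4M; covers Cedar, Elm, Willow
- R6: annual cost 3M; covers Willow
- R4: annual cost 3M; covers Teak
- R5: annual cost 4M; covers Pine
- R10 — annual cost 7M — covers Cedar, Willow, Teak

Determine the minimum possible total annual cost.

11

Choose R3, R4, and R5: together they cover Cedar, Elm, Willow, Teak, Pine — every station.
Total annual cost: 4 + 3 + 4 = 11.
No cover costs less than 11.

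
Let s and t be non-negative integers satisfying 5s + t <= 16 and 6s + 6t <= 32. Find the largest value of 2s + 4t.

The continuous relaxation peaks at (0, 5.33) with value 21.33; rounding to a feasible lattice point costs some objective.
(s,t)=(0,5): 5·0+1·5=5≤16, 6·0+6·5=30≤32, objective 20.
(s,t)=(1,4): 5·1+1·4=9≤16, 6·1+6·4=30≤32, objective 18.
(s,t)=(0,4): 5·0+1·4=4≤16, 6·0+6·4=24≤32, objective 16.
No feasible integer point exceeds 20.

20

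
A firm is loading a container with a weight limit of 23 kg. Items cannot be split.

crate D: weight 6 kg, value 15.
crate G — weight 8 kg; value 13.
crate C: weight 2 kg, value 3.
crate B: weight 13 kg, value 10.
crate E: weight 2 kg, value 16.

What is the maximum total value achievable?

47

Treat it as a binary knapsack problem.
crate D + crate G + crate C + crate E: weight 6 + 8 + 2 + 2 = 18 ≤ 23, value 15 + 13 + 3 + 16 = 47.
crate D + crate G + crate E: weight 6 + 8 + 2 = 16 ≤ 23, value 15 + 13 + 16 = 44.
crate D + crate C + crate B + crate E: weight 6 + 2 + 13 + 2 = 23 ≤ 23, value 15 + 3 + 10 + 16 = 44.
Best is crate D, crate G, crate C, and crate E with total value 47.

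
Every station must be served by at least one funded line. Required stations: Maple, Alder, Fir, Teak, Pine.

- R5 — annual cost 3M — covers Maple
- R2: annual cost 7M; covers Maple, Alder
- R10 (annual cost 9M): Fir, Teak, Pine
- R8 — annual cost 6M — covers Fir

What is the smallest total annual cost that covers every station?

Choose R2 and R10: together they cover Maple, Alder, Fir, Teak, Pine — every station.
Total annual cost: 7 + 9 = 16.

16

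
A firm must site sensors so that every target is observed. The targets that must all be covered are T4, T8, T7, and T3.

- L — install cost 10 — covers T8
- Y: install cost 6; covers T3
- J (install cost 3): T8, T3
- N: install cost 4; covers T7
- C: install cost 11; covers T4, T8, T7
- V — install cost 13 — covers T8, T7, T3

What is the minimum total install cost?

14

The greedy cost-per-new-target heuristic would pick J, N, and C for 18, but a cheaper cover exists.
Choose J and C: together they cover T4, T8, T7, T3 — every target.
Total install cost: 3 + 11 = 14.
No cover costs less than 14.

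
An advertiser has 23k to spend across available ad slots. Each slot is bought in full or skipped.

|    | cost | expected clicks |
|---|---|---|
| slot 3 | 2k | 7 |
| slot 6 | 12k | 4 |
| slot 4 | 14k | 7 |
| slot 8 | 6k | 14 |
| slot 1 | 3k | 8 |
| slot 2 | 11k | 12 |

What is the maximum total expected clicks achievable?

41

Allowing fractional choices, the relaxed optimum would be about 41.5, but ad slots are indivisible.
slot 3 + slot 8 + slot 1 + slot 2: cost 2 + 6 + 3 + 11 = 22 ≤ 23, expected clicks 7 + 14 + 8 + 12 = 41.
slot 8 + slot 1 + slot 2: cost 6 + 3 + 11 = 20 ≤ 23, expected clicks 14 + 8 + 12 = 34.
Best is slot 3, slot 8, slot 1, and slot 2 with total expected clicks 41.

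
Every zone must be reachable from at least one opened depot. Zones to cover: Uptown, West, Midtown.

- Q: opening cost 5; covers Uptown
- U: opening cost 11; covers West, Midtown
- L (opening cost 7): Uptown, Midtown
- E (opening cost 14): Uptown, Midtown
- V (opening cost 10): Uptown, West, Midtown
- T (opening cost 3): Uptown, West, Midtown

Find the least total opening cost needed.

3

T alone covers Uptown, West, Midtown — every zone.
Total opening cost: 3.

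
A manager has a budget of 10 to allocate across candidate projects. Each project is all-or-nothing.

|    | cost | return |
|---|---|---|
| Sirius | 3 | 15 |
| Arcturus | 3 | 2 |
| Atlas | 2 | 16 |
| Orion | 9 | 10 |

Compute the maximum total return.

Sirius + Arcturus + Atlas: cost 3 + 3 + 2 = 8 ≤ 10, return 15 + 2 + 16 = 33.
Sirius + Atlas: cost 3 + 2 = 5 ≤ 10, return 15 + 16 = 31.
Arcturus + Atlas: cost 3 + 2 = 5 ≤ 10, return 2 + 16 = 18.
Best is Sirius, Arcturus, and Atlas with total return 33.

33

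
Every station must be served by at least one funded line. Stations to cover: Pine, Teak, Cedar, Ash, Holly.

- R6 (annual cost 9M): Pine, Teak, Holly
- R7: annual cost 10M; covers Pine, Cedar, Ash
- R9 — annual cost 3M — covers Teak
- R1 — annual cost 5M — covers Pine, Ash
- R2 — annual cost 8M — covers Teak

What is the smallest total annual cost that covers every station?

19

This is a weighted set-cover instance.
The greedy cost-per-new-station heuristic would pick R1, R9, R6, and R7 for 27, but a cheaper cover exists.
Choose R6 and R7: together they cover Pine, Teak, Cedar, Ash, Holly — every station.
Total annual cost: 9 + 10 = 19.
No cover costs less than 19.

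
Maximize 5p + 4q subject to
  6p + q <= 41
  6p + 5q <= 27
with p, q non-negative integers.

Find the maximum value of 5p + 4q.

22

(p,q)=(2,3): 6·2+1·3=15≤41, 6·2+5·3=27≤27, objective 22.
(p,q)=(1,4): 6·1+1·4=10≤41, 6·1+5·4=26≤27, objective 21.
(p,q)=(4,0): 6·4+1·0=24≤41, 6·4+5·0=24≤27, objective 20.
(p,q)=(3,1): 6·3+1·1=19≤41, 6·3+5·1=23≤27, objective 19.
No feasible integer point exceeds 22.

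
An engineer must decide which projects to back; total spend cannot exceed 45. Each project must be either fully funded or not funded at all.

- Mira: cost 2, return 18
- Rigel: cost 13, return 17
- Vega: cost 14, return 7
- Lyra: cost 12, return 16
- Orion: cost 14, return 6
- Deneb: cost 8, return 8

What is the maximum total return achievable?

This is an integer program with binary decision variables.
Allowing fractional choices, the relaxed optimum would be about 64.0, but projects are indivisible.
Mira + Rigel + Lyra + Orion: cost 2 + 13 + 12 + 14 = 41 ≤ 45, return 18 + 17 + 16 + 6 = 57.
Mira + Rigel + Lyra + Deneb: cost 2 + 13 + 12 + 8 = 35 ≤ 45, return 18 + 17 + 16 + 8 = 59.
Mira + Rigel + Vega + Lyra: cost 2 + 13 + 14 + 12 = 41 ≤ 45, return 18 + 17 + 7 + 16 = 58.
Best is Mira, Rigel, Lyra, and Deneb with total return 59.

59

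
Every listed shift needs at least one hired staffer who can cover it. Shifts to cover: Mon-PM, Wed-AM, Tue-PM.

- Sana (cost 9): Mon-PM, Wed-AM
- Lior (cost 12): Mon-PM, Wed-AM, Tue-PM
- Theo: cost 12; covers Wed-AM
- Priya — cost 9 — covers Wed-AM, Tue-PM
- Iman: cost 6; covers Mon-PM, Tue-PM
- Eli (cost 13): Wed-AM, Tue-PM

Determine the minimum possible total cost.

12

Lior alone covers Mon-PM, Wed-AM, Tue-PM — every shift.
Total cost: 12.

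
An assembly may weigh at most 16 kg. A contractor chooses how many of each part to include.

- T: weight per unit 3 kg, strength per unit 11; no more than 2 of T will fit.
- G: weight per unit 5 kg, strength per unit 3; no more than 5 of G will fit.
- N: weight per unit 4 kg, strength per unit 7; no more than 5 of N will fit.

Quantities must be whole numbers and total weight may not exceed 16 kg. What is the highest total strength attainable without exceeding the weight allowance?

36

T has the best ratio (11/3); taking only T gives at most 2×11 = 22 (stopped by the supply cap of 2).
Mixing does better — 2×T and 2×N: weight 14 ≤ 16, strength 2·11 + 2·7 = 36.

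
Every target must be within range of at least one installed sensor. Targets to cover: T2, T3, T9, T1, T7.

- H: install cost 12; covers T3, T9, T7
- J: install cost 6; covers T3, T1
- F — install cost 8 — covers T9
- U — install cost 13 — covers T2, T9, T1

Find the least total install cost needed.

25

Choose H and U: together they cover T2, T3, T9, T1, T7 — every target.
Total install cost: 12 + 13 = 25.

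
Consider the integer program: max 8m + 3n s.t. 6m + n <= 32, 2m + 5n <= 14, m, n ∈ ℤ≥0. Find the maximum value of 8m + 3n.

(m,n)=(5,0): 6·5+1·0=30≤32, 2·5+5·0=10≤14, objective 40.
(m,n)=(4,1): 6·4+1·1=25≤32, 2·4+5·1=13≤14, objective 35.
No feasible integer point exceeds 40.

40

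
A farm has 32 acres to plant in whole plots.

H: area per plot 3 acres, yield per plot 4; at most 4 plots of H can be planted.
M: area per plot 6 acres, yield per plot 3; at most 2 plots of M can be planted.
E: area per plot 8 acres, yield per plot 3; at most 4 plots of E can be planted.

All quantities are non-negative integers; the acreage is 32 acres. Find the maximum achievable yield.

25

H has the best ratio (4/3); taking only H gives at most 4×4 = 16 (stopped by the supply cap of 4).
Mixing does better — 4×H, 2×M, and 1×E: area 32 ≤ 32, yield 4·4 + 2·3 + 1·3 = 25.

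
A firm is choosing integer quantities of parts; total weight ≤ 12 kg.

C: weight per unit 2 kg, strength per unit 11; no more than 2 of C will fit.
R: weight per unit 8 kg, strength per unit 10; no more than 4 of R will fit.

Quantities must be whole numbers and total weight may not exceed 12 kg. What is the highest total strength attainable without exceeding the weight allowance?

This is a bounded integer knapsack.
C has the best ratio (11/2); taking only C gives at most 2×11 = 22 (stopped by the supply cap of 2).
Mixing does better — 2×C and 1×R: weight 12 ≤ 12, strength 2·11 + 1·10 = 32.

32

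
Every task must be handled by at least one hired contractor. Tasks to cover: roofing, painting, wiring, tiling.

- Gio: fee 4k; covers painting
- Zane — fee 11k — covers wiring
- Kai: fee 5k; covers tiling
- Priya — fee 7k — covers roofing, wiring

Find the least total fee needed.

16

Choose Gio, Kai, and Priya: together they cover roofing, painting, wiring, tiling — every task.
Total fee: 4 + 5 + 7 = 16.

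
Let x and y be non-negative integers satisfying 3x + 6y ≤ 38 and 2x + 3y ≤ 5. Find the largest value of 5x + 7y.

12

(x,y)=(1,1): 3·1+6·1=9≤38, 2·1+3·1=5≤5, objective 12.
(x,y)=(2,0): 3·2+6·0=6≤38, 2·2+3·0=4≤5, objective 10.
(x,y)=(0,1): 3·0+6·1=6≤38, 2·0+3·1=3≤5, objective 7.
Maximum is 12 at (x,y)=(1,1).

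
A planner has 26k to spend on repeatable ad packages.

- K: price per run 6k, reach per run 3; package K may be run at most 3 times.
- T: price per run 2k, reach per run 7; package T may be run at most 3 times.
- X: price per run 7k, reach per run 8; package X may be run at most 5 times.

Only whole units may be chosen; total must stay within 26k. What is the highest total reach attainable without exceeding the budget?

40

2×T and 3×X: price 25 ≤ 26, reach 2·7 + 3·8 = 38.
1×K, 3×T, and 2×X: price 26 ≤ 26, reach 1·3 + 3·7 + 2·8 = 40.
Best is 40.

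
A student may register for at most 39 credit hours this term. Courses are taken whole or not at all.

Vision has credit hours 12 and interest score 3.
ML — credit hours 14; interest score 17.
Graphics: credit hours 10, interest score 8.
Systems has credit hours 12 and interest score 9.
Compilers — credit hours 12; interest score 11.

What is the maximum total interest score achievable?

Take ML, Systems, and Compilers: credit hours 14 + 12 + 12 = 38 ≤ 39, interest score 17 + 9 + 11 = 37.
No other feasible combination does better.

37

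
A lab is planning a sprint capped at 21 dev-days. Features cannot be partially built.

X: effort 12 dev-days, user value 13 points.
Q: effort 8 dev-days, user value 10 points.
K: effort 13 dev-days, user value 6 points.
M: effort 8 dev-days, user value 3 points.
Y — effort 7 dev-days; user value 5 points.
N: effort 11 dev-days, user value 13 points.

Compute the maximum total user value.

Allowing fractional choices, the relaxed optimum would be about 25.2, but features are indivisible.
Q + N: effort 8 + 11 = 19 ≤ 21, user value 10 + 13 = 23.
X + Q: effort 12 + 8 = 20 ≤ 21, user value 13 + 10 = 23.
Y + N: effort 7 + 11 = 18 ≤ 21, user value 5 + 13 = 18.
The maximum user value is 23; one optimal choice is Q and N.

23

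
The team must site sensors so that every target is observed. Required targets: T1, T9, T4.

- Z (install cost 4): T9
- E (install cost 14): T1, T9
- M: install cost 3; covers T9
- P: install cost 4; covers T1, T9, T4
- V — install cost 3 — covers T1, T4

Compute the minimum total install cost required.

P alone covers T1, T9, T4 — every target.
Total install cost: 4.

4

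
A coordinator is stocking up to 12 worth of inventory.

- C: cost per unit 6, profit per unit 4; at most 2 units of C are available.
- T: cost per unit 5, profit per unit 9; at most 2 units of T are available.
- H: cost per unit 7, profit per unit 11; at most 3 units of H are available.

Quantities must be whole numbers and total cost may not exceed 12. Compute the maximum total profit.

T has the best ratio (9/5); taking only T gives at most 2×9 = 18 (stopped by the cost limit).
Mixing does better — 1×T and 1×H: cost 12 ≤ 12, profit 1·9 + 1·11 = 20.

20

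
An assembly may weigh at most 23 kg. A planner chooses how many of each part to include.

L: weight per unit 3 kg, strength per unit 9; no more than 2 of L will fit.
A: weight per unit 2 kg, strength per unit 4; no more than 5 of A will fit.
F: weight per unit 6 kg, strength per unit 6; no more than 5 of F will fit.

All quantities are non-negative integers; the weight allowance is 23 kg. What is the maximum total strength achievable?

44

This is a bounded integer knapsack.
2×L, 5×A, and 1×F: weight 22 ≤ 23, strength 2·9 + 5·4 + 1·6 = 44.
2×L, 4×A, and 1×F: weight 20 ≤ 23, strength 2·9 + 4·4 + 1·6 = 40.
Best is 44.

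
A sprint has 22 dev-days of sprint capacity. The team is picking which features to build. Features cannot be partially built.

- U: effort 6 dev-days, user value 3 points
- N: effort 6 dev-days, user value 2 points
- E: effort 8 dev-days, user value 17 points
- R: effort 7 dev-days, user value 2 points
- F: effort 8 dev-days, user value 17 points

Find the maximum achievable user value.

37

E + F: effort 8 + 8 = 16 ≤ 22, user value 17 + 17 = 34.
U + E + F: effort 6 + 8 + 8 = 22 ≤ 22, user value 3 + 17 + 17 = 37.
N + E + F: effort 6 + 8 + 8 = 22 ≤ 22, user value 2 + 17 + 17 = 36.
Best is U, E, and F with total user value 37.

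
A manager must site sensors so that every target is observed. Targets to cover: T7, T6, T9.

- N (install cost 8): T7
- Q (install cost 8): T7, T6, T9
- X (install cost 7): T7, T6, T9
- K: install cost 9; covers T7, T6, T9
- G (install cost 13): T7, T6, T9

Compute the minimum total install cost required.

7

X alone covers T7, T6, T9 — every target.
Total install cost: 7.
No cover costs less than 7.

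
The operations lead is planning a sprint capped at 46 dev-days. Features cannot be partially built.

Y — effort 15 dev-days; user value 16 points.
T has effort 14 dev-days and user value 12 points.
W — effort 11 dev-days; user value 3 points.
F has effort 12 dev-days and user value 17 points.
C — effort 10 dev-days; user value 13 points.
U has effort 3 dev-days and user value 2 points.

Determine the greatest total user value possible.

This is a 0-1 knapsack instance.
Take Y, F, C, and U: effort 15 + 12 + 10 + 3 = 40 ≤ 46, user value 16 + 17 + 13 + 2 = 48.
No other feasible combination does better.

48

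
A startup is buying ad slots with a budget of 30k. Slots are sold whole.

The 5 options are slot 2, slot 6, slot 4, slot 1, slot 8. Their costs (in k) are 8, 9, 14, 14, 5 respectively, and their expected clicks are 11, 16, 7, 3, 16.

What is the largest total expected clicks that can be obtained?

43

Allowing fractional choices, the relaxed optimum would be about 47.0, but ad slots are indivisible.
slot 6 + slot 1 + slot 8: cost 9 + 14 + 5 = 28 ≤ 30, expected clicks 16 + 3 + 16 = 35.
slot 6 + slot 4 + slot 8: cost 9 + 14 + 5 = 28 ≤ 30, expected clicks 16 + 7 + 16 = 39.
slot 2 + slot 6 + slot 8: cost 8 + 9 + 5 = 22 ≤ 30, expected clicks 11 + 16 + 16 = 43.
Best is slot 2, slot 6, and slot 8 with total expected clicks 43.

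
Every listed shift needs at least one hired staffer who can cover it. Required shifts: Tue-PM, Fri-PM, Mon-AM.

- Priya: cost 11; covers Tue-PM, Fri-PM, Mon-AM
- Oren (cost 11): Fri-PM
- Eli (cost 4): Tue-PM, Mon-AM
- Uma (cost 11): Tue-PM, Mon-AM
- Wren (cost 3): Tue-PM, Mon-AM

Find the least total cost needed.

11

The greedy cost-per-new-shift heuristic would pick Wren and Priya for 14, but a cheaper cover exists.
Priya alone covers Tue-PM, Fri-PM, Mon-AM — every shift.
Total cost: 11.
No cover costs less than 11.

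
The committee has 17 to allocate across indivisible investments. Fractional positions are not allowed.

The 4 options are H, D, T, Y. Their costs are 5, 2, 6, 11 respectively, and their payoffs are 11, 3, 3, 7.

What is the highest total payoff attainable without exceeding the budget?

Allowing fractional choices, the relaxed optimum would be about 20.4, but investments are indivisible.
H + Y: cost 5 + 11 = 16 ≤ 17, payoff 11 + 7 = 18.
H + D: cost 5 + 2 = 7 ≤ 17, payoff 11 + 3 = 14.
H + D + T: cost 5 + 2 + 6 = 13 ≤ 17, payoff 11 + 3 + 3 = 17.
Best is H and Y with total payoff 18.

18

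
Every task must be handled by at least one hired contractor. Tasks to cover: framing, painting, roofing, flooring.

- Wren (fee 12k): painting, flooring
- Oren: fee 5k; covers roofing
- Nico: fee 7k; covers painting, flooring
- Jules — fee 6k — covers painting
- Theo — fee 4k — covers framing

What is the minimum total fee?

16

This is a weighted set-cover instance.
Choose Oren, Nico, and Theo: together they cover framing, painting, roofing, flooring — every task.
Total fee: 5 + 7 + 4 = 16.
No cover costs less than 16.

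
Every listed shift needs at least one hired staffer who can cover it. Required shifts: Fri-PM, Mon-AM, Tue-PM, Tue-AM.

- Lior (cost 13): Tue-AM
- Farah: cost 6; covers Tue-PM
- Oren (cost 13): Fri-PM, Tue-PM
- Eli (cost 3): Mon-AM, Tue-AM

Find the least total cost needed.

The greedy cost-per-new-shift heuristic would pick Eli, Farah, and Oren for 22, but a cheaper cover exists.
Choose Oren and Eli: together they cover Fri-PM, Mon-AM, Tue-PM, Tue-AM — every shift.
Total cost: 13 + 3 = 16.
No cover costs less than 16.

16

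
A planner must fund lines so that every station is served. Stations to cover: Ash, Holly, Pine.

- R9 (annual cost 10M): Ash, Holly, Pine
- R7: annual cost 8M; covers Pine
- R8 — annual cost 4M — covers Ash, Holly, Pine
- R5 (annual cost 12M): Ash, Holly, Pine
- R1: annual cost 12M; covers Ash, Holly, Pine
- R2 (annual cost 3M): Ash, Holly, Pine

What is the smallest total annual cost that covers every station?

This is an integer covering problem.
R2 alone covers Ash, Holly, Pine — every station.
Total annual cost: 3.
No cover costs less than 3.

3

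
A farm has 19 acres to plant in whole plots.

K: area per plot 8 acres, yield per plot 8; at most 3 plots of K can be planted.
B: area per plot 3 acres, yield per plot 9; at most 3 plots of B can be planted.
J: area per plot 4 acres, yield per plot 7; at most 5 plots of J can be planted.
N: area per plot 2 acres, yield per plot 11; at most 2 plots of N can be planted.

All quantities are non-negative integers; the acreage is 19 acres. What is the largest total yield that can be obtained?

56

This is a bounded integer knapsack.
3×B, 1×J, and 2×N: area 17 ≤ 19, yield 3·9 + 1·7 + 2·11 = 56.
2×B, 2×J, and 2×N: area 18 ≤ 19, yield 2·9 + 2·7 + 2·11 = 54.
Best is 56.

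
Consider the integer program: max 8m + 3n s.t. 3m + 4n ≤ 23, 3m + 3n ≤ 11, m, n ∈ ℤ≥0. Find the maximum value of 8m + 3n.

Relaxing integrality, the LP optimum is 29.33 at (m,n) = (3.67, 0), which is not an integer point.
(m,n)=(3,0): 3·3+4·0=9≤23, 3·3+3·0=9≤11, objective 24.
(m,n)=(2,1): 3·2+4·1=10≤23, 3·2+3·1=9≤11, objective 19.
(m,n)=(2,0): 3·2+4·0=6≤23, 3·2+3·0=6≤11, objective 16.
Maximum is 24 at (m,n)=(3,0).

24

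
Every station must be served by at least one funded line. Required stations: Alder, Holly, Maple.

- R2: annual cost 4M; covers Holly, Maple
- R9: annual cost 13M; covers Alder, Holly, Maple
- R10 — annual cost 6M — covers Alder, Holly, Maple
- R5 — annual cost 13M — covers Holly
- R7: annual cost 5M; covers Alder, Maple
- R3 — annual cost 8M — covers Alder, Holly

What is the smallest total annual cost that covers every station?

The greedy cost-per-new-station heuristic would pick R2 and R7 for 9, but a cheaper cover exists.
R10 alone covers Alder, Holly, Maple — every station.
Total annual cost: 6.
No cover costs less than 6.

6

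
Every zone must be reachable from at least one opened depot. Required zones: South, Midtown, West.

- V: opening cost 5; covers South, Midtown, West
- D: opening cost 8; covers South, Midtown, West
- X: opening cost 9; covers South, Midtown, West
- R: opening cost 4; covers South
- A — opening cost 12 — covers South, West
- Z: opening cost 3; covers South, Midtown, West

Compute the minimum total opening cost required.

3

This is an integer covering problem.
Z alone covers South, Midtown, West — every zone.
Total opening cost: 3.
No cover costs less than 3.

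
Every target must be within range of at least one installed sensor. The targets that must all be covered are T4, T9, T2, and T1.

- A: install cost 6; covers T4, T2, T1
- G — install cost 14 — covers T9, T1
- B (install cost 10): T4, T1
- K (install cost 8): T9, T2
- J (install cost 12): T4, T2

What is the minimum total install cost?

14

Choose A and K: together they cover T4, T9, T2, T1 — every target.
Total install cost: 6 + 8 = 14.
No cover costs less than 14.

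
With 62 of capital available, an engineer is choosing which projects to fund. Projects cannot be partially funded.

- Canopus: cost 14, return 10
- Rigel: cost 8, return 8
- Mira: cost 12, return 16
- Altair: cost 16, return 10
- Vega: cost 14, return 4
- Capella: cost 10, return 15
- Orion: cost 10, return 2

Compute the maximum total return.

Allowing fractional choices, the relaxed optimum would be about 59.6, but projects are indivisible.
Canopus + Rigel + Mira + Altair + Capella: cost 14 + 8 + 12 + 16 + 10 = 60 ≤ 62, return 10 + 8 + 16 + 10 + 15 = 59.
Canopus + Rigel + Mira + Vega + Capella: cost 14 + 8 + 12 + 14 + 10 = 58 ≤ 62, return 10 + 8 + 16 + 4 + 15 = 53.
Rigel + Mira + Altair + Vega + Capella: cost 8 + 12 + 16 + 14 + 10 = 60 ≤ 62, return 8 + 16 + 10 + 4 + 15 = 53.
Best is Canopus, Rigel, Mira, Altair, and Capella with total return 59.

59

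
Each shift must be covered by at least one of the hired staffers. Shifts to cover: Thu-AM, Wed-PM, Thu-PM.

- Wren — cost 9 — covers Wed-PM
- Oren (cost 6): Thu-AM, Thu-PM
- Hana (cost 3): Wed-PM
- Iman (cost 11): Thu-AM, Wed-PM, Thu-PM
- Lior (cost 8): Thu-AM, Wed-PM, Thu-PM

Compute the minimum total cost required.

Lior alone covers Thu-AM, Wed-PM, Thu-PM — every shift.
Total cost: 8.
No cover costs less than 8.

8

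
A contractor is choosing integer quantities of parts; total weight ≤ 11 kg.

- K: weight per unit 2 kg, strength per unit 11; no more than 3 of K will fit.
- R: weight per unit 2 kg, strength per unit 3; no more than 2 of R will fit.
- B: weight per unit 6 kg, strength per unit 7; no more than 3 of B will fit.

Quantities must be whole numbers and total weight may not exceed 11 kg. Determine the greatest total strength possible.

39

This is a bounded integer knapsack.
3×K and 1×R: weight 8 ≤ 11, strength 3·11 + 1·3 = 36.
3×K and 2×R: weight 10 ≤ 11, strength 3·11 + 2·3 = 39.
Best is 39.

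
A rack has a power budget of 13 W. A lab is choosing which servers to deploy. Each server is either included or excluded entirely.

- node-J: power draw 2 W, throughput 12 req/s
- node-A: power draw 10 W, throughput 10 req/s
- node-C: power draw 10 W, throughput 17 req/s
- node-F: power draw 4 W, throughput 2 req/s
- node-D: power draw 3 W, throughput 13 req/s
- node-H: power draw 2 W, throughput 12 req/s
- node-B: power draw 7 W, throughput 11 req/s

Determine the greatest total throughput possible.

This is an integer program with binary decision variables.
Take node-J, node-F, node-D, and node-H: power draw 2 + 4 + 3 + 2 = 11 ≤ 13, throughput 12 + 2 + 13 + 12 = 39.
No other feasible combination does better.

39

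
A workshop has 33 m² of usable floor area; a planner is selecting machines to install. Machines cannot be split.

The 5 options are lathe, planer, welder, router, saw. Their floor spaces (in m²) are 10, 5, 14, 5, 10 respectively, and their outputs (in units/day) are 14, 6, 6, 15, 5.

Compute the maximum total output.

40

This is an integer program with binary decision variables.
lathe + welder + router: floor space 10 + 14 + 5 = 29 ≤ 33, output 14 + 6 + 15 = 35.
lathe + planer + router: floor space 10 + 5 + 5 = 20 ≤ 33, output 14 + 6 + 15 = 35.
lathe + planer + router + saw: floor space 10 + 5 + 5 + 10 = 30 ≤ 33, output 14 + 6 + 15 + 5 = 40.
Best is lathe, planer, router, and saw with total output 40.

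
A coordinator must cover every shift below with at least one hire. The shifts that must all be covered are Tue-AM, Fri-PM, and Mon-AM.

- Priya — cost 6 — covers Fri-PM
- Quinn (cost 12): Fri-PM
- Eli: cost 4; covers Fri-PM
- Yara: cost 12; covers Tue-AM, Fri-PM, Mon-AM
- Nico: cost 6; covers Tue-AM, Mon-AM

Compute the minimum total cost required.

Choose Eli and Nico: together they cover Tue-AM, Fri-PM, Mon-AM — every shift.
Total cost: 4 + 6 = 10.
No cover costs less than 10.

10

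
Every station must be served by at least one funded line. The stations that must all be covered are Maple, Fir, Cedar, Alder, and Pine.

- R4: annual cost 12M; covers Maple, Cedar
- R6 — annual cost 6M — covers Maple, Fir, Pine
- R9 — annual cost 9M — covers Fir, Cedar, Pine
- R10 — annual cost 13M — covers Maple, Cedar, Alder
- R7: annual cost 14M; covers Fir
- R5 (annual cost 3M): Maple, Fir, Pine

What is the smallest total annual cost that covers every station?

Choose R10 and R5: together they cover Maple, Fir, Cedar, Alder, Pine — every station.
Total annual cost: 13 + 3 = 16.
No cover costs less than 16.

16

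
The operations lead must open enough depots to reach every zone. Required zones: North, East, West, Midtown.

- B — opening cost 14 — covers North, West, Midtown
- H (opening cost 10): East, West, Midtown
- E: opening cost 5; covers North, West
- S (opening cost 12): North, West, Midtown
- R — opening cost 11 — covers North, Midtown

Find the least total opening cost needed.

Choose H and E: together they cover North, East, West, Midtown — every zone.
Total opening cost: 10 + 5 = 15.
No cover costs less than 15.

15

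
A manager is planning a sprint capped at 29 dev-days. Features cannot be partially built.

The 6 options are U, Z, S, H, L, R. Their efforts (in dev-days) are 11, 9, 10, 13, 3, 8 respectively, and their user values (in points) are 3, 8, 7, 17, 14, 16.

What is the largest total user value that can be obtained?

47

Allowing fractional choices, the relaxed optimum would be about 51.4, but features are indivisible.
Z + L + R: effort 9 + 3 + 8 = 20 ≤ 29, user value 8 + 14 + 16 = 38.
Z + H + L: effort 9 + 13 + 3 = 25 ≤ 29, user value 8 + 17 + 14 = 39.
H + L + R: effort 13 + 3 + 8 = 24 ≤ 29, user value 17 + 14 + 16 = 47.
Best is H, L, and R with total user value 47.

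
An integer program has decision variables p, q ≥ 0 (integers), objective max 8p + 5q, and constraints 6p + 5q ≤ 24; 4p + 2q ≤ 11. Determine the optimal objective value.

23

(p,q)=(1,3) is feasible, giving 23.
(p,q)=(0,4) is feasible, giving 20.
(p,q)=(1,2) is feasible, giving 18.
No feasible integer point exceeds 23.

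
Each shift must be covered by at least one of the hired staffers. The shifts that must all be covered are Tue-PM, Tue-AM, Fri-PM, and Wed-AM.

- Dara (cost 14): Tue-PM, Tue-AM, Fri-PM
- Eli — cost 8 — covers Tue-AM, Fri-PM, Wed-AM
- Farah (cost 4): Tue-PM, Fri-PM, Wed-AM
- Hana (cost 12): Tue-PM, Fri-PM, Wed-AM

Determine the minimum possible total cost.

Choose Eli and Farah: together they cover Tue-PM, Tue-AM, Fri-PM, Wed-AM — every shift.
Total cost: 8 + 4 = 12.
No cover costs less than 12.

12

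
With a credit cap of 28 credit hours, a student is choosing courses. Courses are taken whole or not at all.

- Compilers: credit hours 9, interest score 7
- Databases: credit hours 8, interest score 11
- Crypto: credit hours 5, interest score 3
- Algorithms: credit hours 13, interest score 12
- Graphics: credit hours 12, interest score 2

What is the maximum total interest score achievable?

26

Databases + Crypto + Algorithms: credit hours 8 + 5 + 13 = 26 ≤ 28, interest score 11 + 3 + 12 = 26.
Databases + Algorithms: credit hours 8 + 13 = 21 ≤ 28, interest score 11 + 12 = 23.
Best is Databases, Crypto, and Algorithms with total interest score 26.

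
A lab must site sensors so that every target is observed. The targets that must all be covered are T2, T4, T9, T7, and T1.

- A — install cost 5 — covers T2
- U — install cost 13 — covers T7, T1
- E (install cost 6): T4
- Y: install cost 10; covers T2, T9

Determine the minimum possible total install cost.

29

The greedy cost-per-new-target heuristic would pick A, E, U, and Y for 34, but a cheaper cover exists.
Choose U, E, and Y: together they cover T2, T4, T9, T7, T1 — every target.
Total install cost: 13 + 6 + 10 = 29.
No cover costs less than 29.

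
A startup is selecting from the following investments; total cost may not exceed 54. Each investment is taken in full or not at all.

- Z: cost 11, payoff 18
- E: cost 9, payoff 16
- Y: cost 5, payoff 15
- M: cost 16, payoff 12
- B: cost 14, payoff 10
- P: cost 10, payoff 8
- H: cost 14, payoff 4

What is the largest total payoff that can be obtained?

Allowing fractional choices, the relaxed optimum would be about 71.1, but investments are indivisible.
Z + E + Y + B + H: cost 11 + 9 + 5 + 14 + 14 = 53 ≤ 54, payoff 18 + 16 + 15 + 10 + 4 = 63.
Z + E + Y + B + P: cost 11 + 9 + 5 + 14 + 10 = 49 ≤ 54, payoff 18 + 16 + 15 + 10 + 8 = 67.
Z + E + Y + M + P: cost 11 + 9 + 5 + 16 + 10 = 51 ≤ 54, payoff 18 + 16 + 15 + 12 + 8 = 69.
Best is Z, E, Y, M, and P with total payoff 69.

69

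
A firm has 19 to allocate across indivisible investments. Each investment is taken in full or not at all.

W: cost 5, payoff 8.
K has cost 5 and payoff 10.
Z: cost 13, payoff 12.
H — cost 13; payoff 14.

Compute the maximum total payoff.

24

This is a 0-1 knapsack instance.
Take K and H: cost 5 + 13 = 18 ≤ 19, payoff 10 + 14 = 24.
No other feasible combination does better.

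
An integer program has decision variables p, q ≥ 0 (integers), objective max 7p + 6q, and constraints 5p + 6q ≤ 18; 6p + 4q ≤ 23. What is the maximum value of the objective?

(p,q)=(3,0): 5·3+6·0=15≤18, 6·3+4·0=18≤23, objective 21.
(p,q)=(2,1): 5·2+6·1=16≤18, 6·2+4·1=16≤23, objective 20.
(p,q)=(2,0): 5·2+6·0=10≤18, 6·2+4·0=12≤23, objective 14.
The best lattice point is (3,0), giving 21.

21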